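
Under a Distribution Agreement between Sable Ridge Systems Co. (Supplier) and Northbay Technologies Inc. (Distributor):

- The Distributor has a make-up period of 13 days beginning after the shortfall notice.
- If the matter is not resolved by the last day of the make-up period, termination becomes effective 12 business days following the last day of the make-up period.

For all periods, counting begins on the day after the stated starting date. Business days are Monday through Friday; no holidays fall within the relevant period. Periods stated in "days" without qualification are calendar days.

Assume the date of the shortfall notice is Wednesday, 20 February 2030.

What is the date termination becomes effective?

The last day of the make-up period: 13 calendar days after 20 February 2030 is 5 March 2030.
The date termination becomes effective: counting 12 business days from Tuesday, 5 March 2030 (Mar 6, Mar 7, Mar 8, Mar 11, …, Mar 19, Mar 20, Mar 21, skipping weekends) reaches Thursday, 21 March 2030.

21 March 2030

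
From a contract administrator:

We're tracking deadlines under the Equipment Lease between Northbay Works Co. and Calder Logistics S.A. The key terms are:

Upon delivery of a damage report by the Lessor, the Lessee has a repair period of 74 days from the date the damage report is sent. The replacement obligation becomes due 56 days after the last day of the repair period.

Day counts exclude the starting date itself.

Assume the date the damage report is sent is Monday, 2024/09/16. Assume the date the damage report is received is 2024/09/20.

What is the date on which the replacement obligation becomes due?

Adding 74 calendar days to 2024/09/16 gives 2024/11/29, which is the last day of the repair period.
Adding 56 calendar days to 2024/11/29 gives 2025/01/24, which is the date on which the replacement obligation becomes due.

2025/01/24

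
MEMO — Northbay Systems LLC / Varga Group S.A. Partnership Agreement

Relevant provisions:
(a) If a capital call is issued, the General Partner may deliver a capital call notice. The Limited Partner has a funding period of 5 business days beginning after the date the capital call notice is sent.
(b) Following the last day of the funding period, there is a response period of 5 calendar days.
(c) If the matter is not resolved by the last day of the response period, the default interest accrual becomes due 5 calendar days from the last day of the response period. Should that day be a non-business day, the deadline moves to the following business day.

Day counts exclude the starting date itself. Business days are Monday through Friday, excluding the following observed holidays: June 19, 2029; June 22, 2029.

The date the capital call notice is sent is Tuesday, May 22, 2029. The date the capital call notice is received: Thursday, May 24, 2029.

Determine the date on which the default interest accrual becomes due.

From Tuesday, May 22, 2029, 5 business days (May 23, May 24, May 25, May 28, May 29, skipping weekends) brings us to Tuesday, May 29, 2029, which is the last day of the funding period.
The last day of the response period: 5 calendar days after May 29, 2029 is June 3, 2029.
The date on which the default interest accrual becomes due: 5 calendar days after June 3, 2029 is June 8, 2029. June 8, 2029 is a Friday and is not a listed holiday, so no roll-forward applies.

June 8, 2029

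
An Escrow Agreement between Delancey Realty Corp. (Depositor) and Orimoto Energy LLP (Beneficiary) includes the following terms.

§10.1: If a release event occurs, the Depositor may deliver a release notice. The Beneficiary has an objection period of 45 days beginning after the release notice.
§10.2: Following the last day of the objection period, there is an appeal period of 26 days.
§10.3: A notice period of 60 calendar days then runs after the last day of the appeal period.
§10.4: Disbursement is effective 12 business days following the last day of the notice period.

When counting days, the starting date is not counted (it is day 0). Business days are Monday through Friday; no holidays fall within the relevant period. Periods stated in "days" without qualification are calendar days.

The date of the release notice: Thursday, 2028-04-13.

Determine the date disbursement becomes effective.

The last day of the objection period: 45 calendar days after 2028-04-13 is 2028-05-28.
The last day of the appeal period: 2028-05-28 + 26 days = 2028-06-23.
The last day of the notice period: 60 calendar days after 2028-06-23 is 2028-08-22.
From Tuesday, 2028-08-22, 12 business days (Aug 23, Aug 24, Aug 25, Aug 28, …, Sep 5, Sep 6, Sep 7, skipping weekends) brings us to Thursday, 2028-09-07, which is the date disbursement becomes effective.

2028-09-07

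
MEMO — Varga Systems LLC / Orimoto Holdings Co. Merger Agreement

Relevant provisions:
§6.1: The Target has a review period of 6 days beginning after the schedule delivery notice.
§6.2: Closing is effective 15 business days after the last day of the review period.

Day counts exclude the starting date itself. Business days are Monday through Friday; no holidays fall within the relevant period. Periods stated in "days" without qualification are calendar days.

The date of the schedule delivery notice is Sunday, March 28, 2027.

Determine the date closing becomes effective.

The last day of the review period: March 28, 2027 + 6 days = April 3, 2027.
From Saturday, April 3, 2027, 15 business days (Apr 5, Apr 6, Apr 7, Apr 8, …, Apr 21, Apr 22, Apr 23, skipping weekends) brings us to Friday, April 23, 2027, which is the date closing becomes effective.

April 23, 2027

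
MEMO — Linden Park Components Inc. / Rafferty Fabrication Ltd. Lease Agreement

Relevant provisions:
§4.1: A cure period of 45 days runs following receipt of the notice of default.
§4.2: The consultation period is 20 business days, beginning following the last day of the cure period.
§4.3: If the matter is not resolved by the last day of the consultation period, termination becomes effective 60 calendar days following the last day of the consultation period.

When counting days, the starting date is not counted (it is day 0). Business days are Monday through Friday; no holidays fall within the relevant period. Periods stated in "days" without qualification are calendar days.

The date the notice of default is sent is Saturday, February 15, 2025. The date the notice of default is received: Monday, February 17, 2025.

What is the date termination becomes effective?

Adding 45 calendar days to February 17, 2025 gives April 3, 2025, which is the last day of the cure period.
The last day of the consultation period: 20 business days after Thursday, April 3, 2025, skipping weekends — Apr 4, Apr 7, Apr 8, Apr 9, …, Apr 29, Apr 30, May 1 — lands on Thursday, May 1, 2025.
The date termination becomes effective: May 1, 2025 + 60 days = June 30, 2025.

June 30, 2025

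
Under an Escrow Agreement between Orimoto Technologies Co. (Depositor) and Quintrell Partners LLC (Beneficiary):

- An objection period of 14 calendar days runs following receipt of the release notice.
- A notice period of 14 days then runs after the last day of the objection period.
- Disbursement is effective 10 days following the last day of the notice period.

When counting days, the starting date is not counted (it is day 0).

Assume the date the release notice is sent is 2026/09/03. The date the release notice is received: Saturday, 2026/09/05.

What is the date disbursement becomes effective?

The last day of the objection period: 2026/09/05 + 14 days = 2026/09/19.
Adding 14 calendar days to 2026/09/19 gives 2026/10/03, which is the last day of the notice period.
The date disbursement becomes effective: 10 calendar days after 2026/10/03 is 2026/10/13.

2026/10/13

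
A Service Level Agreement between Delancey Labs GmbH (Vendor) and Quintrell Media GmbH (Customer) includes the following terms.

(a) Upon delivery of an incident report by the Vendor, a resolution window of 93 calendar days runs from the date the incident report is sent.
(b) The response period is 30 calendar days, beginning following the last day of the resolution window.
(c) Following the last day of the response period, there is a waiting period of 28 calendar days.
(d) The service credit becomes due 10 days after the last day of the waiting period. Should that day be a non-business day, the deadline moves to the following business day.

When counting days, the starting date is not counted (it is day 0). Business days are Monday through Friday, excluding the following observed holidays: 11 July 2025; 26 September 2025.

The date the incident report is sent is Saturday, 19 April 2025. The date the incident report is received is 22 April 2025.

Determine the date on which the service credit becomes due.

29 September 2025

Adding 93 calendar days to 19 April 2025 gives 21 July 2025, which is the last day of the resolution window.
The last day of the response period: 30 calendar days after 21 July 2025 is 20 August 2025.
The last day of the waiting period: 20 August 2025 + 28 days = 17 September 2025.
The date on which the service credit becomes due: 10 calendar days after 17 September 2025 is 27 September 2025. That falls on a Saturday, so it rolls to the next business day, Monday, 29 September 2025.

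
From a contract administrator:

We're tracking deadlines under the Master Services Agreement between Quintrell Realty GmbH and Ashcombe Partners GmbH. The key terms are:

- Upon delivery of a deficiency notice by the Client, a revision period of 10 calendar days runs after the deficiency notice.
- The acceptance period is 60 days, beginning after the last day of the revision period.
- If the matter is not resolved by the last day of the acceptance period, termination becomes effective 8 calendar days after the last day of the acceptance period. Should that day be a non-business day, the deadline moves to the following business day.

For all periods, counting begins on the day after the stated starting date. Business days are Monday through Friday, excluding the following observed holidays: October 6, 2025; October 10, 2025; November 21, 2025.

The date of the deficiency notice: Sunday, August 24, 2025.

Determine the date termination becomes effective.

November 10, 2025

The last day of the revision period: August 24, 2025 + 10 days = September 3, 2025.
The last day of the acceptance period: 60 calendar days after September 3, 2025 is November 2, 2025.
The date termination becomes effective: November 2, 2025 + 8 days = November 10, 2025. November 10, 2025 is a Monday and is not a listed holiday, so no roll-forward applies.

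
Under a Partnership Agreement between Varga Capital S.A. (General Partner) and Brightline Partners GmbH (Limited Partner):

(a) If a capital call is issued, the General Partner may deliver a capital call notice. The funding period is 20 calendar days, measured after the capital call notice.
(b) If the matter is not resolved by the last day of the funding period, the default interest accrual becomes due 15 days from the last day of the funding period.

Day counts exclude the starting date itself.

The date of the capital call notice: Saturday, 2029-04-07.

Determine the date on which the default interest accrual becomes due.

The last day of the funding period: 20 calendar days after 2029-04-07 is 2029-04-27.
Adding 15 calendar days to 2029-04-27 gives 2029-05-12, which is the date on which the default interest accrual becomes due.

2029-05-12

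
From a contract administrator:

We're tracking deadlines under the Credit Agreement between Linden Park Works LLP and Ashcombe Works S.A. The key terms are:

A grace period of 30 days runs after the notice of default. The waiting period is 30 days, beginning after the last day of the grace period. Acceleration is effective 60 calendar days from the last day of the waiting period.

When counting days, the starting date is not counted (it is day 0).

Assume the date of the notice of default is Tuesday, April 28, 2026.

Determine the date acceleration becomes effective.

The last day of the grace period: 30 calendar days after April 28, 2026 is May 28, 2026.
The last day of the waiting period: May 28, 2026 + 30 days = June 27, 2026.
The date acceleration becomes effective: 60 calendar days after June 27, 2026 is August 26, 2026.

August 26, 2026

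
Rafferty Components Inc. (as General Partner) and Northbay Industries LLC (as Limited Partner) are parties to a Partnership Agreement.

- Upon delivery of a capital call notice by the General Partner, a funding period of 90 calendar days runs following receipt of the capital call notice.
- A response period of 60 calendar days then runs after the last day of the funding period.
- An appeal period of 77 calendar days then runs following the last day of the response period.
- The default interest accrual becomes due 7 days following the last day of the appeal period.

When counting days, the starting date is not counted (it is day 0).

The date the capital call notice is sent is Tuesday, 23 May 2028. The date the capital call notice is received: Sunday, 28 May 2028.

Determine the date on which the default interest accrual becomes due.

Adding 90 calendar days to 28 May 2028 gives 26 August 2028, which is the last day of the funding period.
Adding 60 calendar days to 26 August 2028 gives 25 October 2028, which is the last day of the response period.
The last day of the appeal period: 25 October 2028 + 77 days = 10 January 2029.
Adding 7 calendar days to 10 January 2029 gives 17 January 2029, which is the date on which the default interest accrual becomes due.

17 January 2029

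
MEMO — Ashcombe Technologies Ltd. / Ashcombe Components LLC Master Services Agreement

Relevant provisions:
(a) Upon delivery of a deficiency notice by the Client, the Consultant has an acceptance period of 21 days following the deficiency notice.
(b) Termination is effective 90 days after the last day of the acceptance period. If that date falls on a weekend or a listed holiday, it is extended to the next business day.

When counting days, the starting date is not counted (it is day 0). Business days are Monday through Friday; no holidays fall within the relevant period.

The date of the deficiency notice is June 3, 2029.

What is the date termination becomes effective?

September 24, 2029

The last day of the acceptance period: June 3, 2029 + 21 days = June 24, 2029.
The date termination becomes effective: 90 calendar days after June 24, 2029 is September 22, 2029. That falls on a Saturday, so it rolls to the next business day, Monday, September 24, 2029.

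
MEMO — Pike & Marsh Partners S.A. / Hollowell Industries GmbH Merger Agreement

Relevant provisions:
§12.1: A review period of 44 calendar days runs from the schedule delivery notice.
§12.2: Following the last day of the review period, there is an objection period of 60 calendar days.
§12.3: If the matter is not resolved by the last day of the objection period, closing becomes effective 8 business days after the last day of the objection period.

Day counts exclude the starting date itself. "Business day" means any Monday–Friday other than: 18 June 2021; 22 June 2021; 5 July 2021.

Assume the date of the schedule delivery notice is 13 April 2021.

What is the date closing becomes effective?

The last day of the review period: 13 April 2021 + 44 days = 27 May 2021.
Adding 60 calendar days to 27 May 2021 gives 26 July 2021, which is the last day of the objection period.
The date closing becomes effective: counting 8 business days from Monday, 26 July 2021 (Jul 27, Jul 28, Jul 29, Jul 30, Aug 2, Aug 3, Aug 4, Aug 5, skipping weekends) reaches Thursday, 5 August 2021.

5 August 2021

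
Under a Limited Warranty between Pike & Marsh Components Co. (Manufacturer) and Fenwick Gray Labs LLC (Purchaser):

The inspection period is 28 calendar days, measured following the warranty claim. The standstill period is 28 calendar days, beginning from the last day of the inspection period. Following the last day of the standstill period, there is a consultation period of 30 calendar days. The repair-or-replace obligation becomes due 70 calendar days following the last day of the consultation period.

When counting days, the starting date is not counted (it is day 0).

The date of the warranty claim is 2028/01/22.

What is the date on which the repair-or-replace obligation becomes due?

2028/06/26

The last day of the inspection period: 28 calendar days after 2028/01/22 is 2028/02/19.
The last day of the standstill period: 2028/02/19 + 28 days = 2028/03/18.
The last day of the consultation period: 2028/03/18 + 30 days = 2028/04/17.
The date on which the repair-or-replace obligation becomes due: 70 calendar days after 2028/04/17 is 2028/06/26.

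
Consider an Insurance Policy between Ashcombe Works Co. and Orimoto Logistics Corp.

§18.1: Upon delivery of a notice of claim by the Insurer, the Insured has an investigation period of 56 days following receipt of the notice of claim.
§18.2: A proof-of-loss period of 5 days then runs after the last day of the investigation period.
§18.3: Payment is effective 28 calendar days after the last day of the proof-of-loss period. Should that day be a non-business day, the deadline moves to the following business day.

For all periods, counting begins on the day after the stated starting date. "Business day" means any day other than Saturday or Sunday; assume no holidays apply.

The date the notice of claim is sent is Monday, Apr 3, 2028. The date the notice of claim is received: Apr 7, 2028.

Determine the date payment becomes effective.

Jul 5, 2028

Adding 56 calendar days to Apr 7, 2028 gives Jun 2, 2028, which is the last day of the investigation period.
Adding 5 calendar days to Jun 2, 2028 gives Jun 7, 2028, which is the last day of the proof-of-loss period.
The date payment becomes effective: 28 calendar days after Jun 7, 2028 is Jul 5, 2028. Jul 5, 2028 is a Wednesday, so no roll-forward applies.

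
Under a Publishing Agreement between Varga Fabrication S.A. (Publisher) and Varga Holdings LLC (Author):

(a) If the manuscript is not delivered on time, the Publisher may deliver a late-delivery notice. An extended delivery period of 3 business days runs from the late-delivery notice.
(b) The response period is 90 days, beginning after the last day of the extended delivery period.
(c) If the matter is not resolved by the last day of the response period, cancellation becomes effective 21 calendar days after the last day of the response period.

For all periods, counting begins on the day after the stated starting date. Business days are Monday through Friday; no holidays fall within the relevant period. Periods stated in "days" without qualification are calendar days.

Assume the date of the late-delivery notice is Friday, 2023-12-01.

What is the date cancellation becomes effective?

2024-03-26

The last day of the extended delivery period: 3 business days after Friday, 2023-12-01, skipping weekends — Dec 4, Dec 5, Dec 6 — lands on Wednesday, 2023-12-06.
The last day of the response period: 90 calendar days after 2023-12-06 is 2024-03-05.
The date cancellation becomes effective: 21 calendar days after 2024-03-05 is 2024-03-26.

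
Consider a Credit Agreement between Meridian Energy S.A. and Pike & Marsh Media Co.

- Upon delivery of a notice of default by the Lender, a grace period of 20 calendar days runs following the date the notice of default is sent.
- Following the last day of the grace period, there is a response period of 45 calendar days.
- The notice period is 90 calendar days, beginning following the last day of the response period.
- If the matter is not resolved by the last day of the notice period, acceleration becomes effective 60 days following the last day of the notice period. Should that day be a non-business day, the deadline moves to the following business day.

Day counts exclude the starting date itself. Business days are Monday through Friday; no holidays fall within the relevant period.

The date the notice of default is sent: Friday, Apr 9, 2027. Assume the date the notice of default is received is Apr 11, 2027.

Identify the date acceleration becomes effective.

Adding 20 calendar days to Apr 9, 2027 gives Apr 29, 2027, which is the last day of the grace period.
The last day of the response period: Apr 29, 2027 + 45 days = Jun 13, 2027.
Adding 90 calendar days to Jun 13, 2027 gives Sep 11, 2027, which is the last day of the notice period.
The date acceleration becomes effective: 60 calendar days after Sep 11, 2027 is Nov 10, 2027. Nov 10, 2027 is a Wednesday, so no roll-forward applies.

Nov 10, 2027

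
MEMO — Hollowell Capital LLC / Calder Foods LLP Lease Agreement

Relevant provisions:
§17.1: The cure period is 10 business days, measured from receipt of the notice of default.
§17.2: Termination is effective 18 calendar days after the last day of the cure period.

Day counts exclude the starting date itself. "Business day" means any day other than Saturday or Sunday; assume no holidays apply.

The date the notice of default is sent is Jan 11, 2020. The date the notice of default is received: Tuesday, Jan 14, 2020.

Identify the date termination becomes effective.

Feb 15, 2020

The last day of the cure period: 10 business days after Tuesday, Jan 14, 2020, skipping weekends — Jan 15, Jan 16, Jan 17, Jan 20, Jan 21, Jan 22, Jan 23, Jan 24, Jan 27, Jan 28 — lands on Tuesday, Jan 28, 2020.
Adding 18 calendar days to Jan 28, 2020 gives Feb 15, 2020, which is the date termination becomes effective.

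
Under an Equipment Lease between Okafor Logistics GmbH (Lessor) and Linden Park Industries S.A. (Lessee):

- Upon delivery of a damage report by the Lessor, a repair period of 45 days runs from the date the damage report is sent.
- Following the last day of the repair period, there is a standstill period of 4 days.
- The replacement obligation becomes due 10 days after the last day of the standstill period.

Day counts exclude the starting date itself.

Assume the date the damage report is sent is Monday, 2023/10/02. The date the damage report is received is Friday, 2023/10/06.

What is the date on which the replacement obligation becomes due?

2023/11/30

The last day of the repair period: 2023/10/02 + 45 days = 2023/11/16.
The last day of the standstill period: 2023/11/16 + 4 days = 2023/11/20.
Adding 10 calendar days to 2023/11/20 gives 2023/11/30, which is the date on which the replacement obligation becomes due.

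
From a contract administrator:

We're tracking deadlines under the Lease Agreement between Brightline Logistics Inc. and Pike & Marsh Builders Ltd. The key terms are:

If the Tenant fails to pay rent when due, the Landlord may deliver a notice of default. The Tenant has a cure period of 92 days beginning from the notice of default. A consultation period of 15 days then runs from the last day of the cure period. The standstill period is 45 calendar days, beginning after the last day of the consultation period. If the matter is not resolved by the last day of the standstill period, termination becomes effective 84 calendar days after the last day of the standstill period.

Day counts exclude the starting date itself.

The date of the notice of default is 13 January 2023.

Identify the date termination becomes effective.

Adding 92 calendar days to 13 January 2023 gives 15 April 2023, which is the last day of the cure period.
The last day of the consultation period: 15 calendar days after 15 April 2023 is 30 April 2023.
The last day of the standstill period: 45 calendar days after 30 April 2023 is 14 June 2023.
Adding 84 calendar days to 14 June 2023 gives 6 September 2023, which is the date termination becomes effective.

6 September 2023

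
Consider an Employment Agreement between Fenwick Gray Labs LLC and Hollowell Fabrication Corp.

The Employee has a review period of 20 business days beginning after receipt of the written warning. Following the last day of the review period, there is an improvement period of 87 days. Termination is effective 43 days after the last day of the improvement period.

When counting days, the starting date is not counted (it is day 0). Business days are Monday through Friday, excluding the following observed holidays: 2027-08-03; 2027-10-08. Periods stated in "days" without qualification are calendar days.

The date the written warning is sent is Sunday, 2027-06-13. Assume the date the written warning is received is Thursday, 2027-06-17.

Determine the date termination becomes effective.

2027-11-22

The last day of the review period: counting 20 business days from Thursday, 2027-06-17 (Jun 18, Jun 21, Jun 22, Jun 23, …, Jul 13, Jul 14, Jul 15, skipping weekends) reaches Thursday, 2027-07-15.
The last day of the improvement period: 87 calendar days after 2027-07-15 is 2027-10-10.
The date termination becomes effective: 2027-10-10 + 43 days = 2027-11-22.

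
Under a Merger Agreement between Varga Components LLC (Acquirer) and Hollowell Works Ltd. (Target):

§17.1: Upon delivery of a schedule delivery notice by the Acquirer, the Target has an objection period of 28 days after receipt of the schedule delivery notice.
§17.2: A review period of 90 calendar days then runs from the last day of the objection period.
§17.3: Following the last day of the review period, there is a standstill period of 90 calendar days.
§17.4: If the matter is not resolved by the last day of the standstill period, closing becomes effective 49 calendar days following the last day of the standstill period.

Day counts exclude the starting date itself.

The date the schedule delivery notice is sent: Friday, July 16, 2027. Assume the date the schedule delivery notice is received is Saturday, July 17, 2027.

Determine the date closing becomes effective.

March 30, 2028

The last day of the objection period: 28 calendar days after July 17, 2027 is August 14, 2027.
The last day of the review period: 90 calendar days after August 14, 2027 is November 12, 2027.
The last day of the standstill period: November 12, 2027 + 90 days = February 10, 2028.
The date closing becomes effective: February 10, 2028 + 49 days = March 30, 2028.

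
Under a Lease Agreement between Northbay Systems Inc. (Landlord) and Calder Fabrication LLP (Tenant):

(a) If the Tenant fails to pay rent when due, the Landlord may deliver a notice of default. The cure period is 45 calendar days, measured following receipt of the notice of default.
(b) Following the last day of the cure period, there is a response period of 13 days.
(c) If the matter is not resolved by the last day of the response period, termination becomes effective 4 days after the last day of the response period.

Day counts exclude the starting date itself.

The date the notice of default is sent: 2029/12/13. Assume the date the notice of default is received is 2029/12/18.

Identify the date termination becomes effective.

Adding 45 calendar days to 2029/12/18 gives 2030/02/01, which is the last day of the cure period.
The last day of the response period: 2030/02/01 + 13 days = 2030/02/14.
The date termination becomes effective: 2030/02/14 + 4 days = 2030/02/18.

2030/02/18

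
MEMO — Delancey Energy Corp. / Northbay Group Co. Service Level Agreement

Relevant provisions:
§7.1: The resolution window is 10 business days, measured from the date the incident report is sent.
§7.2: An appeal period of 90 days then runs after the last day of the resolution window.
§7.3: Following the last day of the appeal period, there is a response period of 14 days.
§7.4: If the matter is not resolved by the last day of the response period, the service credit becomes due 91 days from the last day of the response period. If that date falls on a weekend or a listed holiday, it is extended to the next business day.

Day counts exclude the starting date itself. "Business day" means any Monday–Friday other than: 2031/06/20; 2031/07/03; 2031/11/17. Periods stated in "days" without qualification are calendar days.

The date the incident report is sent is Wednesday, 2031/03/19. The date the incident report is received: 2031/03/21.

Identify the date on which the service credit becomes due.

The last day of the resolution window: counting 10 business days from Wednesday, 2031/03/19 (Mar 20, Mar 21, Mar 24, Mar 25, Mar 26, Mar 27, Mar 28, Mar 31, Apr 1, Apr 2, skipping weekends) reaches Wednesday, 2031/04/02.
The last day of the appeal period: 2031/04/02 + 90 days = 2031/07/01.
The last day of the response period: 2031/07/01 + 14 days = 2031/07/15.
The date on which the service credit becomes due: 2031/07/15 + 91 days = 2031/10/14. 2031/10/14 is a Tuesday and is not a listed holiday, so no roll-forward applies.

2031/10/14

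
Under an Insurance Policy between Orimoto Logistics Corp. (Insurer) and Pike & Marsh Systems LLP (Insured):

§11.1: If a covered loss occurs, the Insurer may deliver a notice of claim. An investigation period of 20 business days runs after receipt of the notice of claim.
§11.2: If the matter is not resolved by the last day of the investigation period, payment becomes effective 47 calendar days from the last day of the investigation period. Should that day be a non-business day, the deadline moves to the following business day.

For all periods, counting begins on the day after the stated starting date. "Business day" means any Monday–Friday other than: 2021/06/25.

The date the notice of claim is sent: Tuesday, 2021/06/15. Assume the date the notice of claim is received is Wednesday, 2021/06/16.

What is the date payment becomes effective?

The last day of the investigation period: 20 business days after Wednesday, 2021/06/16, skipping weekends and the listed holiday on Jun 25 — Jun 17, Jun 18, Jun 21, Jun 22, …, Jul 13, Jul 14, Jul 15 — lands on Thursday, 2021/07/15.
Adding 47 calendar days to 2021/07/15 gives 2021/08/31, which is the date payment becomes effective. 2021/08/31 is a Tuesday and is not a listed holiday, so no roll-forward applies.

2021/08/31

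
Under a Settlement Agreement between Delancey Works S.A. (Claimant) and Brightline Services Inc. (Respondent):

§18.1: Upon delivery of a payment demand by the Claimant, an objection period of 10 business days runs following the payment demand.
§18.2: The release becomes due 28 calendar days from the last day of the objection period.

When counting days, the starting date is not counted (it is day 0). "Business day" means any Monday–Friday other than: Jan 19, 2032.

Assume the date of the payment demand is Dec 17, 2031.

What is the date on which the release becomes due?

The last day of the objection period: 10 business days after Wednesday, Dec 17, 2031, skipping weekends — Dec 18, Dec 19, Dec 22, Dec 23, Dec 24, Dec 25, Dec 26, Dec 29, Dec 30, Dec 31 — lands on Wednesday, Dec 31, 2031.
Adding 28 calendar days to Dec 31, 2031 gives Jan 28, 2032, which is the date on which the release becomes due.

Jan 28, 2032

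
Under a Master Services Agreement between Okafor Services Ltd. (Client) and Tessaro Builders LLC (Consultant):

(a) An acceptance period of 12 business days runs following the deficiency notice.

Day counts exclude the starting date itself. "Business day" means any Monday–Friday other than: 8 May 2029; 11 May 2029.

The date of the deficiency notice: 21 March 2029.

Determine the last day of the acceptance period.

From Wednesday, 21 March 2029, 12 business days (Mar 22, Mar 23, Mar 26, Mar 27, …, Apr 4, Apr 5, Apr 6, skipping weekends) brings us to Friday, 6 April 2029, which is the last day of the acceptance period.

6 April 2029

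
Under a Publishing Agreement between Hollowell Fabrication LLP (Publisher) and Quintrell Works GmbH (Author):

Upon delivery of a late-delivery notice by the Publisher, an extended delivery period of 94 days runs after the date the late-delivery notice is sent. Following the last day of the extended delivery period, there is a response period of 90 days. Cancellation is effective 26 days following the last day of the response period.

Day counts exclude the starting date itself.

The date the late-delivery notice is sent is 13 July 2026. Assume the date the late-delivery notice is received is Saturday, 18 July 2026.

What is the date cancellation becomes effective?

8 February 2027

Adding 94 calendar days to 13 July 2026 gives 15 October 2026, which is the last day of the extended delivery period.
The last day of the response period: 90 calendar days after 15 October 2026 is 13 January 2027.
The date cancellation becomes effective: 26 calendar days after 13 January 2027 is 8 February 2027.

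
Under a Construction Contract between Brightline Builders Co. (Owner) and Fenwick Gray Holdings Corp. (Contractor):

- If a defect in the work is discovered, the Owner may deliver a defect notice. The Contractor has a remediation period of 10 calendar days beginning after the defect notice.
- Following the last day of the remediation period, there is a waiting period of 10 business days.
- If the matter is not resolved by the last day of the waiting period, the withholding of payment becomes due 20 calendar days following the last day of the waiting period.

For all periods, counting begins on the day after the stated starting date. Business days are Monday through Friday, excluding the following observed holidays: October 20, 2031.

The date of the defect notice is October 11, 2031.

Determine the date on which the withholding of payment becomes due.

November 24, 2031

The last day of the remediation period: 10 calendar days after October 11, 2031 is October 21, 2031.
From Tuesday, October 21, 2031, 10 business days (Oct 22, Oct 23, Oct 24, Oct 27, Oct 28, Oct 29, Oct 30, Oct 31, Nov 3, Nov 4, skipping weekends) brings us to Tuesday, November 4, 2031, which is the last day of the waiting period.
The date on which the withholding of payment becomes due: November 4, 2031 + 20 days = November 24, 2031.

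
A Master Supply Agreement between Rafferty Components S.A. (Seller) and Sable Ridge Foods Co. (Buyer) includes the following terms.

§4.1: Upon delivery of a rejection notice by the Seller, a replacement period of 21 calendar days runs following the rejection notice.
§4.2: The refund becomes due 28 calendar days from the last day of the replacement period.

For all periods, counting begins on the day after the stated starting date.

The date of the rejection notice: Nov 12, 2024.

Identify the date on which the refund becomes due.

Dec 31, 2024

Adding 21 calendar days to Nov 12, 2024 gives Dec 3, 2024, which is the last day of the replacement period.
Adding 28 calendar days to Dec 3, 2024 gives Dec 31, 2024, which is the date on which the refund becomes due.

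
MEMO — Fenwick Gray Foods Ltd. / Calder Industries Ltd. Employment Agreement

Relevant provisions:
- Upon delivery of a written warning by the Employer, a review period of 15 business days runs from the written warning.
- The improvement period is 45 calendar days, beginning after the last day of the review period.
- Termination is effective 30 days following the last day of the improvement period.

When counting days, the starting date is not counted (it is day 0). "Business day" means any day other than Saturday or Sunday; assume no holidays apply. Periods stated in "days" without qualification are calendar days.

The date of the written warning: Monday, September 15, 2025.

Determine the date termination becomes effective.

December 20, 2025

The last day of the review period: counting 15 business days from Monday, September 15, 2025 (Sep 16, Sep 17, Sep 18, Sep 19, …, Oct 2, Oct 3, Oct 6, skipping weekends) reaches Monday, October 6, 2025.
The last day of the improvement period: 45 calendar days after October 6, 2025 is November 20, 2025.
Adding 30 calendar days to November 20, 2025 gives December 20, 2025, which is the date termination becomes effective.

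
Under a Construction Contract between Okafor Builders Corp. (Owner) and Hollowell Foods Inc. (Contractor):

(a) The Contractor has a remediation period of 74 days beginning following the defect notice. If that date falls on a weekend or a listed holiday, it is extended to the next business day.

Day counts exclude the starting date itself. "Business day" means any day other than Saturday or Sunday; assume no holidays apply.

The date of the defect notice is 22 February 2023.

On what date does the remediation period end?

8 May 2023

Adding 74 calendar days to 22 February 2023 gives 7 May 2023, which is the last day of the remediation period. That falls on a Sunday, so it rolls to the next business day, Monday, 8 May 2023.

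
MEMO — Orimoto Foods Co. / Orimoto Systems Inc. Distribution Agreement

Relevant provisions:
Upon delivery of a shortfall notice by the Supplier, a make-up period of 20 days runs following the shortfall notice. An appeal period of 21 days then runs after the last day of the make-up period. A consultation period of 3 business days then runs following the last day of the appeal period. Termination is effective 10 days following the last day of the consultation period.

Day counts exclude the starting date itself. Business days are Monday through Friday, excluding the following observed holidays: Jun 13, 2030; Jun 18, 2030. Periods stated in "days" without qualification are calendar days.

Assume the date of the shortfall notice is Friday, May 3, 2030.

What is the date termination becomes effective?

The last day of the make-up period: 20 calendar days after May 3, 2030 is May 23, 2030.
The last day of the appeal period: May 23, 2030 + 21 days = Jun 13, 2030.
From Thursday, Jun 13, 2030, 3 business days (Jun 14, Jun 17, Jun 19, skipping weekends and the listed holiday on Jun 18) brings us to Wednesday, Jun 19, 2030, which is the last day of the consultation period.
Adding 10 calendar days to Jun 19, 2030 gives Jun 29, 2030, which is the date termination becomes effective.

Jun 29, 2030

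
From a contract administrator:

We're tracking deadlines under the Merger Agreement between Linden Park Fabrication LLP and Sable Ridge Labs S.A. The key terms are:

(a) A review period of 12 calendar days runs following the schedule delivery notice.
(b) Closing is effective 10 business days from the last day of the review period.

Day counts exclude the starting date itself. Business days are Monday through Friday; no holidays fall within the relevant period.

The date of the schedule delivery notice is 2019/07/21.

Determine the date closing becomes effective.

2019/08/16

Adding 12 calendar days to 2019/07/21 gives 2019/08/02, which is the last day of the review period.
The date closing becomes effective: counting 10 business days from Friday, 2019/08/02 (Aug 5, Aug 6, Aug 7, Aug 8, Aug 9, Aug 12, Aug 13, Aug 14, Aug 15, Aug 16, skipping weekends) reaches Friday, 2019/08/16.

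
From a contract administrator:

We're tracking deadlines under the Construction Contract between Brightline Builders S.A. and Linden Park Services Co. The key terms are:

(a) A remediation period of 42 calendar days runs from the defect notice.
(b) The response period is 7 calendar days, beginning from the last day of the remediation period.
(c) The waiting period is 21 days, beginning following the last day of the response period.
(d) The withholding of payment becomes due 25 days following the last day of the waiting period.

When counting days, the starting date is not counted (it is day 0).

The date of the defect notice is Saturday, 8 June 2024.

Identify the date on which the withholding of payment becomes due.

11 September 2024

Adding 42 calendar days to 8 June 2024 gives 20 July 2024, which is the last day of the remediation period.
The last day of the response period: 20 July 2024 + 7 days = 27 July 2024.
The last day of the waiting period: 21 calendar days after 27 July 2024 is 17 August 2024.
The date on which the withholding of payment becomes due: 17 August 2024 + 25 days = 11 September 2024.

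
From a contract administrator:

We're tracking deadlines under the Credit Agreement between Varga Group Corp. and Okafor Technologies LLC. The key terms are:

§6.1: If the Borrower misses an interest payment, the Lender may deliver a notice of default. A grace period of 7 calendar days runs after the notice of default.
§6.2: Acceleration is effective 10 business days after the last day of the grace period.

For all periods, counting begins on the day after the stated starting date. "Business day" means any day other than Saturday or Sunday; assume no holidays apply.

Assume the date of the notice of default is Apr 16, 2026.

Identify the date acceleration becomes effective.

May 7, 2026

The last day of the grace period: Apr 16, 2026 + 7 days = Apr 23, 2026.
From Thursday, Apr 23, 2026, 10 business days (Apr 24, Apr 27, Apr 28, Apr 29, Apr 30, May 1, May 4, May 5, May 6, May 7, skipping weekends) brings us to Thursday, May 7, 2026, which is the date acceleration becomes effective.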